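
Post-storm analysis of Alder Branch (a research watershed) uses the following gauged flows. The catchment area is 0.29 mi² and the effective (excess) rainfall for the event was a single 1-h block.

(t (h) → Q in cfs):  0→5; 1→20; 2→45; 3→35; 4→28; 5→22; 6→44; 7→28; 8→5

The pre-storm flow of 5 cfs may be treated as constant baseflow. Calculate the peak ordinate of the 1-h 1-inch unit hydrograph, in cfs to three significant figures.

U_p ≈ 40.0 cfs

Direct runoff: 0.0, 15.0, 40.0, 30.0, 23.0, 17.0, 39.0, 23.0, 0.0 cfs; ΣQ_DR = 187.0 cfs, peak = 40.0 cfs.
Runoff depth d = ΣQ_DR·Δt / A = 187.0 × 3600 / (0.29 mi²) = 0.9992 in.
The 1-inch UH is the DRH scaled by (1 in)/d, so U_p = 40.0 × 1/0.9992 = 40.0 cfs.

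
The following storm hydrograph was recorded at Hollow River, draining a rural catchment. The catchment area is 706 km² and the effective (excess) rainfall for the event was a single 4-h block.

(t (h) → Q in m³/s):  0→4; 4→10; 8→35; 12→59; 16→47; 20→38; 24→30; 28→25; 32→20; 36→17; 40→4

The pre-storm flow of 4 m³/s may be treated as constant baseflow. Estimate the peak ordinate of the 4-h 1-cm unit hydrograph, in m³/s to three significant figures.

U_p ≈ 110 m³/s

Direct runoff: 0.0, 6.0, 31.0, 55.0, 43.0, 34.0, 26.0, 21.0, 16.0, 13.0, 0.0 m³/s; ΣQ_DR = 245.0 m³/s, peak = 55.0 m³/s.
Runoff depth d = ΣQ_DR·Δt / A = 245.0 × 14400 / (706 km²) = 4.997 mm.
The 1-cm UH is the DRH scaled by (10 mm)/d, so U_p = 55.0 × 10/4.997 = 110 m³/s.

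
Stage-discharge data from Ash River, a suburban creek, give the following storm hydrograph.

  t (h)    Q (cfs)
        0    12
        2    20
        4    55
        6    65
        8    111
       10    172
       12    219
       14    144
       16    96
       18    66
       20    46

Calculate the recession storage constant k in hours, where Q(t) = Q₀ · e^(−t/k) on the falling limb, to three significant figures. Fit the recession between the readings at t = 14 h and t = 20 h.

k ≈ 5.26 h

On the falling limb, Q drops from 144 to 46 cfs between t = 14 h and t = 20 h (Δt = 6 h).
k = −Δt / ln(Q₂/Q₁) = −6 / ln(46/144) = 5.26 h.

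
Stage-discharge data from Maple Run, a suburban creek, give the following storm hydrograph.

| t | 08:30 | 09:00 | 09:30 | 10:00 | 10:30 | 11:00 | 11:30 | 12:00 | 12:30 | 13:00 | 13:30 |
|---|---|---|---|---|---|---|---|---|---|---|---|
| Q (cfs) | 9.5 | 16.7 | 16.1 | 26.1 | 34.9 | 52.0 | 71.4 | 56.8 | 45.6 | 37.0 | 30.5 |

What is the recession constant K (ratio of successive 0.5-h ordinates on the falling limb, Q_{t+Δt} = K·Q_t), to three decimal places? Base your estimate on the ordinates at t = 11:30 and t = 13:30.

K ≈ 0.808

Using the recession-limb readings at t = 11:30 and t = 13:30: Q falls from 71.4 to 30.5 cfs over 4 intervals.
K = (Q₂/Q₁)^(1/4) = (30.5/71.4)^(1/4) = 0.808.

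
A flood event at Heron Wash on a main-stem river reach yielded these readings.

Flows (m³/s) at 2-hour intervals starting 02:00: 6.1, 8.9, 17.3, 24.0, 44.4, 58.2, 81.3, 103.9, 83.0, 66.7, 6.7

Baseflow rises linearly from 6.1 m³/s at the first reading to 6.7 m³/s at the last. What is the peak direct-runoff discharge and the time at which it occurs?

Subtracting baseflow gives direct-runoff ordinates: 0.00, 2.74, 11.08, 17.72, 38.06, 51.80, 74.84, 97.38, 76.42, 60.06, 0.00 m³/s.
The maximum is 97.38 m³/s, occurring at the reading for t = 16:00.

Q_p = 97.38 m³/s at t = 16:00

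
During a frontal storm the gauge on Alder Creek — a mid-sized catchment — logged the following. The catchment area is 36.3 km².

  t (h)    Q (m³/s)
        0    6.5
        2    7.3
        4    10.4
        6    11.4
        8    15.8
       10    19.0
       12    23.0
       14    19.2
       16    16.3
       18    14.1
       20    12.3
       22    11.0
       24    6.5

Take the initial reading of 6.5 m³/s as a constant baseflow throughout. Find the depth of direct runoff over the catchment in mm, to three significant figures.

d ≈ 17.5 mm

Direct runoff: 0.0, 0.8, 3.9, 4.9, 9.3, 12.5, 16.5, 12.7, 9.8, 7.6, 5.8, 4.5, 0.0 m³/s; ΣQ_DR = 88.30 m³/s.
V = ΣQ_DR · Δt = 88.30 × 7200 s = 6.358 × 10^5 m³.
Over A = 36.3 km², depth = V / A = 17.5 mm.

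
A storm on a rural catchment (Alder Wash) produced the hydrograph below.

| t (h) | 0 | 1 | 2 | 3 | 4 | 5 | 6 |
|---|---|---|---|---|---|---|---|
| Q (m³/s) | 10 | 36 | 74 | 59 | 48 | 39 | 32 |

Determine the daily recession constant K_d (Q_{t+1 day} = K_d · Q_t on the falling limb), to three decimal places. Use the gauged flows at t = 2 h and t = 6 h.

K_d ≈ 0.007

Between t = 2 h and t = 6 h the flow falls from 74 to 32 m³/s over 4×1 h = 4 h.
Per-interval ratio K = (32/74)^(1/4) = 0.8109; K_d = K^(24/1) = 0.007.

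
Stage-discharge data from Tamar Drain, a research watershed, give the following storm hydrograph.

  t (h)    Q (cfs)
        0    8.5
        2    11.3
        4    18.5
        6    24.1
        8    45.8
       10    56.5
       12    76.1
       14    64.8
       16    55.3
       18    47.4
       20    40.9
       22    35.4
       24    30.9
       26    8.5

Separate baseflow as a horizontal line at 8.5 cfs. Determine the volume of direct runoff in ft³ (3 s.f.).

V ≈ 2.92 × 10^6 ft³

Direct-runoff ordinates (Q − Q_b): 0.0, 2.8, 10.0, 15.6, 37.3, 48.0, 67.6, 56.3, 46.8, 38.9, 32.4, 26.9, 22.4, 0.0 cfs.
ΣQ_DR = 405.0 cfs.
With Δt = 2 h = 7200 s, V = ΣQ_DR · Δt = 405.0 × 7200 = 2.92 × 10^6 ft³.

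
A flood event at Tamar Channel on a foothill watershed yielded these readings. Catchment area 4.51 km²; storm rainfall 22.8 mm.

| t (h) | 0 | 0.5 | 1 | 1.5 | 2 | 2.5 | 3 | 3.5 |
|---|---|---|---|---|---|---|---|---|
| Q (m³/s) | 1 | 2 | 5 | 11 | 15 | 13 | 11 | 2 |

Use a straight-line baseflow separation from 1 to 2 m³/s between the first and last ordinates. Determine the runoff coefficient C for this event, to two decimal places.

ΣQ_DR = 48.00 m³/s; V = ΣQ_DR·Δt = 86400 m³.
Runoff depth d = V / A = 19.16 mm.
C = d / P = 19.16 / 22.8 = 0.84.

C ≈ 0.84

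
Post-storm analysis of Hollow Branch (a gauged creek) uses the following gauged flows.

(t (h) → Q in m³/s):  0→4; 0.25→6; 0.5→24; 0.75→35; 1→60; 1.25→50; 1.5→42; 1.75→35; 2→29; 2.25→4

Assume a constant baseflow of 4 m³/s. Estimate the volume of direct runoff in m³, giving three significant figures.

V ≈ 2.24 × 10^5 m³

Direct-runoff ordinates (Q − Q_b): 0.0, 2.0, 20.0, 31.0, 56.0, 46.0, 38.0, 31.0, 25.0, 0.0 m³/s.
ΣQ_DR = 249.0 m³/s.
With Δt = 0.25 h = 900 s, V = ΣQ_DR · Δt = 249.0 × 900 = 2.24 × 10^5 m³.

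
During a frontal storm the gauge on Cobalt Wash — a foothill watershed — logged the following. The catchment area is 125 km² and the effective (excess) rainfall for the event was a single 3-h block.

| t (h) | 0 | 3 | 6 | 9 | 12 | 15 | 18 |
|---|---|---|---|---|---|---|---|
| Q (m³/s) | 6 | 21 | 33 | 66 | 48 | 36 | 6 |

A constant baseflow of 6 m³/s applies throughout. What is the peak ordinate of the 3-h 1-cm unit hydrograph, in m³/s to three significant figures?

U_p ≈ 39.9 m³/s

Direct runoff: 0.0, 15.0, 27.0, 60.0, 42.0, 30.0, 0.0 m³/s; ΣQ_DR = 174.0 m³/s, peak = 60.0 m³/s.
Runoff depth d = ΣQ_DR·Δt / A = 174.0 × 10800 / (125 km²) = 15.03 mm.
The 1-cm UH is the DRH scaled by (10 mm)/d, so U_p = 60.0 × 10/15.03 = 39.9 m³/s.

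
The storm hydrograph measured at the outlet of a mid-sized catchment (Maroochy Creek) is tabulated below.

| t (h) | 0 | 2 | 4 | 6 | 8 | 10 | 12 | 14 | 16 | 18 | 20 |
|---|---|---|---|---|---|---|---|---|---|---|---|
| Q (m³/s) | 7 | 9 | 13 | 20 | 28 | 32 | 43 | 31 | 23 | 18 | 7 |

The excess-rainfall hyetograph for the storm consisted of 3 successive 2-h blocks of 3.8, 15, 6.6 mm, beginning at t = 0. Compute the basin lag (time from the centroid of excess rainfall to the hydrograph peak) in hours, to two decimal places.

Centroid of excess rainfall: t_c = Σ P_i·t̄_i / ΣP_i = 3.2205 h (block centres at 1, 3, 5 h).
Hydrograph peak occurs at t = 12 h, so basin lag t_L = 12 − 3.2205 = 8.78 h.

t_L ≈ 8.78 h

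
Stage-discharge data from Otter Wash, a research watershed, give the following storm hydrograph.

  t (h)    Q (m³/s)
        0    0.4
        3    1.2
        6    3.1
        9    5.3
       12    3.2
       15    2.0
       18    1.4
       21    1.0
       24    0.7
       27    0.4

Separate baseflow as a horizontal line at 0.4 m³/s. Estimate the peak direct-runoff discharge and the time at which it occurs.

Subtracting baseflow gives direct-runoff ordinates: 0.0, 0.8, 2.7, 4.9, 2.8, 1.6, 1.0, 0.6, 0.3, 0.0 m³/s.
The maximum is 4.9 m³/s, occurring at the reading for t = 9 h.

Q_p = 4.9 m³/s at t = 9 h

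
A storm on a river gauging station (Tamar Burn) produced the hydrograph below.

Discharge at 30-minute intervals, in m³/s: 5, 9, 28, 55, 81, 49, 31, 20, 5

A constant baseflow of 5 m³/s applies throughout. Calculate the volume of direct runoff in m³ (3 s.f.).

Direct-runoff ordinates (Q − Q_b): 0.0, 4.0, 23.0, 50.0, 76.0, 44.0, 26.0, 15.0, 0.0 m³/s.
ΣQ_DR = 238.0 m³/s.
With Δt = 0.5 h = 1800 s, V = ΣQ_DR · Δt = 238.0 × 1800 = 4.28 × 10^5 m³.

V ≈ 4.28 × 10^5 m³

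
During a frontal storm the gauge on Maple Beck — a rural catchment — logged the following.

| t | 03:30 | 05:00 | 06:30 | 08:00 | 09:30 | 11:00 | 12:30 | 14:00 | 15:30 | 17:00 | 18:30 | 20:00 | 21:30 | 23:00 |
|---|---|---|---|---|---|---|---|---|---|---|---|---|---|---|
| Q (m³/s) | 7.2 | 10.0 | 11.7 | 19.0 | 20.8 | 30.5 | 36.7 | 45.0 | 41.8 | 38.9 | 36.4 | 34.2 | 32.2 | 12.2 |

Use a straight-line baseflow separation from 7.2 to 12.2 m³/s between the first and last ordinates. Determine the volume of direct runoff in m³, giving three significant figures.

Direct-runoff ordinates (Q − Q_b): 0.00, 2.42, 3.73, 10.65, 12.06, 21.38, 27.19, 35.11, 31.52, 28.24, 25.35, 22.77, 20.38, 0.00 m³/s.
ΣQ_DR = 240.8 m³/s.
With Δt = 1.5 h = 5400 s, V = ΣQ_DR · Δt = 240.8 × 5400 = 1.30 × 10^6 m³.

V ≈ 1.30 × 10^6 m³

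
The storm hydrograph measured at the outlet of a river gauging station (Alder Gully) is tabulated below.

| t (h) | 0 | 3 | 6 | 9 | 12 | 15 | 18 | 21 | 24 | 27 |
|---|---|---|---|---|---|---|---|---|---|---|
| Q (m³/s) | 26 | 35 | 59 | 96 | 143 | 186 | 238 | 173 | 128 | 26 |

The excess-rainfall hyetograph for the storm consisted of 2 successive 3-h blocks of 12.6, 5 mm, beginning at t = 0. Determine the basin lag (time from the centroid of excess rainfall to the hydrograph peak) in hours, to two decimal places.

Centroid of excess rainfall: t_c = Σ P_i·t̄_i / ΣP_i = 2.3523 h (block centres at 1.5, 4.5 h).
Hydrograph peak occurs at t = 18 h, so basin lag t_L = 18 − 2.3523 = 15.65 h.

t_L ≈ 15.65 h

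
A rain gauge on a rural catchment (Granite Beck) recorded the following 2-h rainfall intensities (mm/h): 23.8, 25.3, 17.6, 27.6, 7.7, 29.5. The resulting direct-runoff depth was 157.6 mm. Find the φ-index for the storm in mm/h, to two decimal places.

Only the 5 blocks with intensity above φ contribute runoff: 23.8, 25.3, 17.6, 27.6, 29.5 mm/h.
Σ(I−φ)·Δt = d  ⇒  (23.8+25.3+17.6+27.6+29.5 − 5φ)·2 = 157.6
φ = (123.8 − 157.6/2) / 5 = 9.00 mm/h.

φ ≈ 9.00 mm/h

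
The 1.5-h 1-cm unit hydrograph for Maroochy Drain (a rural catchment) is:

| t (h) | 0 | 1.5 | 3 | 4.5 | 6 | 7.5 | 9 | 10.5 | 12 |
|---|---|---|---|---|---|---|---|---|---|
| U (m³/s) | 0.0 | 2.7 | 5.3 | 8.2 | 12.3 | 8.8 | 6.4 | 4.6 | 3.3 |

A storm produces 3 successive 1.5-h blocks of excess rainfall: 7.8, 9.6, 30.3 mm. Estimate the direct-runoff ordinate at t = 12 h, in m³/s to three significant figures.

By discrete convolution, Q_j = Σ (P_i / 10 mm) · U_{j−i}.
At t = 12 h (j=8): Q = (7.8/10)·3.3 + (9.6/10)·4.6 + (30.3/10)·6.4 = 26.4 m³/s.

Q ≈ 26.4 m³/s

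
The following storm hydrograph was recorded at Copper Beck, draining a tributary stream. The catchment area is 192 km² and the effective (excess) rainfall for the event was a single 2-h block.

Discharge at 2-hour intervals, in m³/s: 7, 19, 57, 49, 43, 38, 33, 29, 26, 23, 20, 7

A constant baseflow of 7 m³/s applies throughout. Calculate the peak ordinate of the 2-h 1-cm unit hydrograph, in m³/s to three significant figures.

Direct runoff: 0.0, 12.0, 50.0, 42.0, 36.0, 31.0, 26.0, 22.0, 19.0, 16.0, 13.0, 0.0 m³/s; ΣQ_DR = 267.0 m³/s, peak = 50.0 m³/s.
Runoff depth d = ΣQ_DR·Δt / A = 267.0 × 7200 / (192 km²) = 10.01 mm.
The 1-cm UH is the DRH scaled by (10 mm)/d, so U_p = 50.0 × 10/10.01 = 49.9 m³/s.

U_p ≈ 49.9 m³/s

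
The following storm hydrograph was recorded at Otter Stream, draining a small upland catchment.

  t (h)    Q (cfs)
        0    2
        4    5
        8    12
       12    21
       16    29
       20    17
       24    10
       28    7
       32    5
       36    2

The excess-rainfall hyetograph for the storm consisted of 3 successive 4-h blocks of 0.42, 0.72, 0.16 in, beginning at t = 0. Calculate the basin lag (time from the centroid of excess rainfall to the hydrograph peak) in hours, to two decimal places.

Centroid of excess rainfall: t_c = Σ P_i·t̄_i / ΣP_i = 5.2000 h (block centres at 2, 6, 10 h).
Hydrograph peak occurs at t = 16 h, so basin lag t_L = 16 − 5.2000 = 10.80 h.

t_L ≈ 10.80 h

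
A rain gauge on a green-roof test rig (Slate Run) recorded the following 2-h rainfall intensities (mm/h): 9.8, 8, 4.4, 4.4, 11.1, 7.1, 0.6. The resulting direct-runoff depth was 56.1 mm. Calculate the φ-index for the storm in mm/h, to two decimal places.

Only the 6 blocks with intensity above φ contribute runoff: 9.8, 8, 4.4, 4.4, 11.1, 7.1 mm/h.
Σ(I−φ)·Δt = d  ⇒  (9.8+8+4.4+4.4+11.1+7.1 − 6φ)·2 = 56.1
φ = (44.80 − 56.1/2) / 6 = 2.79 mm/h.

φ ≈ 2.79 mm/h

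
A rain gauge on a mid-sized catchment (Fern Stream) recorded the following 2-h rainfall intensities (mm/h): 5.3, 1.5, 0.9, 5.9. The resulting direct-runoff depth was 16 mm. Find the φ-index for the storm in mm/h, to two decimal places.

φ ≈ 1.60 mm/h

Only the 2 blocks with intensity above φ contribute runoff: 5.3, 5.9 mm/h.
Σ(I−φ)·Δt = d  ⇒  (5.3+5.9 − 2φ)·2 = 16
φ = (11.20 − 16/2) / 2 = 1.60 mm/h.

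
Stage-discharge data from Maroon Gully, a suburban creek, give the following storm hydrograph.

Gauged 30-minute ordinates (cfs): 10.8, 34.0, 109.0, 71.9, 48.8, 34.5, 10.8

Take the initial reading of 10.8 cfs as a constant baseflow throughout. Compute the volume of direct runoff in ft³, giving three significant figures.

Direct-runoff ordinates (Q − Q_b): 0.0, 23.2, 98.2, 61.1, 38.0, 23.7, 0.0 cfs.
ΣQ_DR = 244.2 cfs.
With Δt = 0.5 h = 1800 s, V = ΣQ_DR · Δt = 244.2 × 1800 = 4.40 × 10^5 ft³.

V ≈ 4.40 × 10^5 ft³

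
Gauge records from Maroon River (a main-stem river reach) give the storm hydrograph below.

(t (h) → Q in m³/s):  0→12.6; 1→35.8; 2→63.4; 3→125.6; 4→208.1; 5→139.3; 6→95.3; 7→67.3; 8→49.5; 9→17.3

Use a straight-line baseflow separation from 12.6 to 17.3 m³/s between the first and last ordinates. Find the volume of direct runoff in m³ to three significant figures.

V ≈ 2.39 × 10^6 m³

Direct-runoff ordinates (Q − Q_b): 0.00, 22.68, 49.76, 111.43, 193.41, 124.09, 79.57, 51.04, 32.72, 0.00 m³/s.
ΣQ_DR = 664.7 m³/s.
With Δt = 1 h = 3600 s, V = ΣQ_DR · Δt = 664.7 × 3600 = 2.39 × 10^6 m³.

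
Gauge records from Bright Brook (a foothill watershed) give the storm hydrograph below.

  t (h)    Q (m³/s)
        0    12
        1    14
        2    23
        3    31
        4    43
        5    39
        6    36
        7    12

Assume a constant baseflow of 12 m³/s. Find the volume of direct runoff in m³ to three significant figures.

Direct-runoff ordinates (Q − Q_b): 0.0, 2.0, 11.0, 19.0, 31.0, 27.0, 24.0, 0.0 m³/s.
ΣQ_DR = 114.0 m³/s.
With Δt = 1 h = 3600 s, V = ΣQ_DR · Δt = 114.0 × 3600 = 4.10 × 10^5 m³.

V ≈ 4.10 × 10^5 m³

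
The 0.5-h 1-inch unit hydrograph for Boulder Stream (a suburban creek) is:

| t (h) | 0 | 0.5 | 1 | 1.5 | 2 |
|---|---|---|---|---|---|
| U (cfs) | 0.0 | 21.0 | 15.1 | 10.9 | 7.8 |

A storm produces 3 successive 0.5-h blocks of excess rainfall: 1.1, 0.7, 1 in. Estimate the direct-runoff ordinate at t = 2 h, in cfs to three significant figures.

By discrete convolution, Q_j = Σ (P_i / 1 in) · U_{j−i}.
At t = 2 h (j=4): Q = (1.1/1)·7.8 + (0.7/1)·10.9 + (1/1)·15.1 = 31.3 cfs.

Q ≈ 31.3 cfs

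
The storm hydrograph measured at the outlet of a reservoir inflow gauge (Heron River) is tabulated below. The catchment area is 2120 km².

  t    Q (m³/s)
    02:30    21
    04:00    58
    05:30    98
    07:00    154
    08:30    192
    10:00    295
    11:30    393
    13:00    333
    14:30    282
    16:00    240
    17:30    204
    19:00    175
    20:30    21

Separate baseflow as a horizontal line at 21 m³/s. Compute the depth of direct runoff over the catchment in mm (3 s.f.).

d ≈ 5.59 mm

Direct runoff: 0.0, 37.0, 77.0, 133.0, 171.0, 274.0, 372.0, 312.0, 261.0, 219.0, 183.0, 154.0, 0.0 m³/s; ΣQ_DR = 2193 m³/s.
V = ΣQ_DR · Δt = 2193 × 5400 s = 1.184 × 10^7 m³.
Over A = 2120 km², depth = V / A = 5.59 mm.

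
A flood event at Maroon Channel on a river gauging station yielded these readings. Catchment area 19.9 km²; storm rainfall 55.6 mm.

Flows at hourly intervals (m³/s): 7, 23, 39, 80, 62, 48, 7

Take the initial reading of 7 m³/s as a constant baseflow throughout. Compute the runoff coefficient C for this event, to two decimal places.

C ≈ 0.71

ΣQ_DR = 217.0 m³/s; V = ΣQ_DR·Δt = 7.812 × 10^5 m³.
Runoff depth d = V / A = 39.26 mm.
C = d / P = 39.26 / 55.6 = 0.71.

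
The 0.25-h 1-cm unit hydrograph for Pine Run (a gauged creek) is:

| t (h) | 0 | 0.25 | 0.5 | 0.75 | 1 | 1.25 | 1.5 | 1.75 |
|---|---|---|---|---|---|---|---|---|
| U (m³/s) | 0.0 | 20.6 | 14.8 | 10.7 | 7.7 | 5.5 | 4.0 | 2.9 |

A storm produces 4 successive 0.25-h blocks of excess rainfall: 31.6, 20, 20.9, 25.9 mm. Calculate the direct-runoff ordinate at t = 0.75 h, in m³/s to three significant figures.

Q ≈ 106 m³/s

By discrete convolution, Q_j = Σ (P_i / 10 mm) · U_{j−i}.
At t = 0.75 h (j=3): Q = (31.6/10)·10.7 + (20/10)·14.8 + (20.9/10)·20.6 + (25.9/10)·0.0 = 106 m³/s.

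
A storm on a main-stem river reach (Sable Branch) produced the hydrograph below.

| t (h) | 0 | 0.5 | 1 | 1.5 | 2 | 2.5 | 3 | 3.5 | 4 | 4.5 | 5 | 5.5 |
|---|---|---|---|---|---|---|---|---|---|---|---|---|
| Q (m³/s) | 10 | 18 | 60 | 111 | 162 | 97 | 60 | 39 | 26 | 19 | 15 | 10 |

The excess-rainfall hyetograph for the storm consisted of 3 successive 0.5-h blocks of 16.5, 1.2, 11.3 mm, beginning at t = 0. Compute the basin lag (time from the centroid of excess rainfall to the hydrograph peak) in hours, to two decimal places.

Centroid of excess rainfall: t_c = Σ P_i·t̄_i / ΣP_i = 0.6603 h (block centres at 0.25, 0.75, 1.25 h).
Hydrograph peak occurs at t = 2 h, so basin lag t_L = 2 − 0.6603 = 1.34 h.

t_L ≈ 1.34 h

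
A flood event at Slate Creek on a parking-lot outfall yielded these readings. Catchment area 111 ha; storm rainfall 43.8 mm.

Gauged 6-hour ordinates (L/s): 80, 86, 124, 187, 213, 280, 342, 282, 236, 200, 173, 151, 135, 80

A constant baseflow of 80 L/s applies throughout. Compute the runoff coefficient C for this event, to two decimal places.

C ≈ 0.64

ΣQ_DR = 1449 L/s; V = ΣQ_DR·Δt = 3.130 × 10^7 L.
Runoff depth d = V / A = 28.20 mm.
C = d / P = 28.20 / 43.8 = 0.64.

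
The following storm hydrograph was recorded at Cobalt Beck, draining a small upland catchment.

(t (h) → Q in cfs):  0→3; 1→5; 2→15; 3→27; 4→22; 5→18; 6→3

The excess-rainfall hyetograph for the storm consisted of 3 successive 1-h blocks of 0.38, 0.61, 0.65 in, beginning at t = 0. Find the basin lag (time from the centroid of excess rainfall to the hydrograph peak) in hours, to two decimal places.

Centroid of excess rainfall: t_c = Σ P_i·t̄_i / ΣP_i = 1.6646 h (block centres at 0.5, 1.5, 2.5 h).
Hydrograph peak occurs at t = 3 h, so basin lag t_L = 3 − 1.6646 = 1.34 h.

t_L ≈ 1.34 h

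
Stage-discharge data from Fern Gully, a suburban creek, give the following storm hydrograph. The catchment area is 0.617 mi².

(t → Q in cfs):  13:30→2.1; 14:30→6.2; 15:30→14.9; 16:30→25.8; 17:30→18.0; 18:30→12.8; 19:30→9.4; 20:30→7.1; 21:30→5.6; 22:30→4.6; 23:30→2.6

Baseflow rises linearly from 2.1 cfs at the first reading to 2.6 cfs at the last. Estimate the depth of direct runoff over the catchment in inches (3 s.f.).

Direct runoff: 0.00, 4.05, 12.70, 23.55, 15.70, 10.45, 7.00, 4.65, 3.10, 2.05, 0.00 cfs; ΣQ_DR = 83.25 cfs.
V = ΣQ_DR · Δt = 83.25 × 3600 s = 2.997 × 10^5 ft³.
Over A = 0.617 mi², depth = V / A = 0.209 in.

d ≈ 0.209 in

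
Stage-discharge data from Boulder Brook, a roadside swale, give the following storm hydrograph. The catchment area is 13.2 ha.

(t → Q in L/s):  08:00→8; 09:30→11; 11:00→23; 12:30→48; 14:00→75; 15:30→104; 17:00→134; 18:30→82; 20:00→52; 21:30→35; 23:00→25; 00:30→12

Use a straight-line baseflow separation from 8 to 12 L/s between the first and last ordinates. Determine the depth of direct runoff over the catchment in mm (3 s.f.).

d ≈ 20.0 mm

Direct runoff: 0.00, 2.64, 14.27, 38.91, 65.55, 94.18, 123.82, 71.45, 41.09, 23.73, 13.36, 0.00 L/s; ΣQ_DR = 489.0 L/s.
V = ΣQ_DR · Δt = 489.0 × 5400 s = 2.641 × 10^6 L.
Over A = 13.2 ha, depth = V / A = 20.0 mm.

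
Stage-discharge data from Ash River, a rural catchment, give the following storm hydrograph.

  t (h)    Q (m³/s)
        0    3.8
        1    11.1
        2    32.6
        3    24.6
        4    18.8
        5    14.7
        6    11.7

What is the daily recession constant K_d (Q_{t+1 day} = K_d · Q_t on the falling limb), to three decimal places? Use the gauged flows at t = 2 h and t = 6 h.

K_d ≈ 0.002

Between t = 2 h and t = 6 h the flow falls from 32.6 to 11.7 m³/s over 4×1 h = 4 h.
Per-interval ratio K = (11.7/32.6)^(1/4) = 0.7740; K_d = K^(24/1) = 0.002.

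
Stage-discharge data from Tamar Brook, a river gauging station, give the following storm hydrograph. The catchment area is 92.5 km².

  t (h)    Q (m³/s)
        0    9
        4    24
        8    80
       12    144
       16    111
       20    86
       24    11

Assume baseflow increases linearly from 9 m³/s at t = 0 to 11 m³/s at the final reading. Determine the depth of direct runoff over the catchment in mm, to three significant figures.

Direct runoff: 0.00, 14.67, 70.33, 134.00, 100.67, 75.33, 0.00 m³/s; ΣQ_DR = 395.0 m³/s.
V = ΣQ_DR · Δt = 395.0 × 14400 s = 5.688 × 10^6 m³.
Over A = 92.5 km², depth = V / A = 61.5 mm.

d ≈ 61.5 mm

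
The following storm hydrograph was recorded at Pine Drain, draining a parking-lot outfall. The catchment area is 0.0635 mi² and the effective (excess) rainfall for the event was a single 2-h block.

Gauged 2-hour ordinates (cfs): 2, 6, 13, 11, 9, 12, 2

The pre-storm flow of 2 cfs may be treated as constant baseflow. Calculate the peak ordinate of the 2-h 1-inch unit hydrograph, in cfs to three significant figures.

U_p ≈ 5.50 cfs

Direct runoff: 0.0, 4.0, 11.0, 9.0, 7.0, 10.0, 0.0 cfs; ΣQ_DR = 41.00 cfs, peak = 11.0 cfs.
Runoff depth d = ΣQ_DR·Δt / A = 41.00 × 7200 / (0.0635 mi²) = 2.001 in.
The 1-inch UH is the DRH scaled by (1 in)/d, so U_p = 11.0 × 1/2.001 = 5.50 cfs.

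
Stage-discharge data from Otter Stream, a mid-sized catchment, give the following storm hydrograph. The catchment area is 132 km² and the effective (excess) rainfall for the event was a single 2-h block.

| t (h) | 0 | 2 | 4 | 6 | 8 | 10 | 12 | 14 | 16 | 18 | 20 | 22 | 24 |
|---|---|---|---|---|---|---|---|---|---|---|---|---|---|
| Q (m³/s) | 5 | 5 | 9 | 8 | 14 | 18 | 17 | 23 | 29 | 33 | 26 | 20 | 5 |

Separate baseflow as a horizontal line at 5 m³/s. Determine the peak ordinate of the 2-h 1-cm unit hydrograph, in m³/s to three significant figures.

U_p ≈ 34.9 m³/s

Direct runoff: 0.0, 0.0, 4.0, 3.0, 9.0, 13.0, 12.0, 18.0, 24.0, 28.0, 21.0, 15.0, 0.0 m³/s; ΣQ_DR = 147.0 m³/s, peak = 28.0 m³/s.
Runoff depth d = ΣQ_DR·Δt / A = 147.0 × 7200 / (132 km²) = 8.018 mm.
The 1-cm UH is the DRH scaled by (10 mm)/d, so U_p = 28.0 × 10/8.018 = 34.9 m³/s.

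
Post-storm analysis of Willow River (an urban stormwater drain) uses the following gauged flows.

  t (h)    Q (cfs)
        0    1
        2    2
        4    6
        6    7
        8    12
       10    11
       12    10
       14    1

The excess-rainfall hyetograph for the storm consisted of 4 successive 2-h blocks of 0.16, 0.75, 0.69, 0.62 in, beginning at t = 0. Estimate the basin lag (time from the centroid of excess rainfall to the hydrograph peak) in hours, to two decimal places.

Centroid of excess rainfall: t_c = Σ P_i·t̄_i / ΣP_i = 4.5946 h (block centres at 1, 3, 5, 7 h).
Hydrograph peak occurs at t = 8 h, so basin lag t_L = 8 − 4.5946 = 3.41 h.

t_L ≈ 3.41 h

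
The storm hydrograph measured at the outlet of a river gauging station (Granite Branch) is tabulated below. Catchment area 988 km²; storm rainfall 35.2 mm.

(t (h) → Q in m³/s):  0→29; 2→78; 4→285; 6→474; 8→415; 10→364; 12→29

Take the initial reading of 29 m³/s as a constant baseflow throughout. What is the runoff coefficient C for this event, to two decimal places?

ΣQ_DR = 1471 m³/s; V = ΣQ_DR·Δt = 1.059 × 10^7 m³.
Runoff depth d = V / A = 10.72 mm.
C = d / P = 10.72 / 35.2 = 0.30.

C ≈ 0.30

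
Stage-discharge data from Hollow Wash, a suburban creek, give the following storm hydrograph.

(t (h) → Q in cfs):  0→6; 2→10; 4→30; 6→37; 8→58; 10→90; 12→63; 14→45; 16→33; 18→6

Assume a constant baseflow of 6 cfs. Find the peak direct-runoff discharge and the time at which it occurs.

Q_p = 84.0 cfs at t = 10 h

Subtracting baseflow gives direct-runoff ordinates: 0.0, 4.0, 24.0, 31.0, 52.0, 84.0, 57.0, 39.0, 27.0, 0.0 cfs.
The maximum is 84.0 cfs, occurring at the reading for t = 10 h.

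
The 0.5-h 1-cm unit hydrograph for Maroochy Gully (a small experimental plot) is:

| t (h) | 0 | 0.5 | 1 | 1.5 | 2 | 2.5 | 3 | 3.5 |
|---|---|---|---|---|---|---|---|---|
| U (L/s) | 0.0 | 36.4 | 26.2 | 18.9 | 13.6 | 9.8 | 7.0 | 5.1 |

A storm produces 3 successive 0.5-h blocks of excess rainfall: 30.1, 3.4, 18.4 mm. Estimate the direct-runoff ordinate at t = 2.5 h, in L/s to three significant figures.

Q ≈ 68.9 L/s

By discrete convolution, Q_j = Σ (P_i / 10 mm) · U_{j−i}.
At t = 2.5 h (j=5): Q = (30.1/10)·9.8 + (3.4/10)·13.6 + (18.4/10)·18.9 = 68.9 L/s.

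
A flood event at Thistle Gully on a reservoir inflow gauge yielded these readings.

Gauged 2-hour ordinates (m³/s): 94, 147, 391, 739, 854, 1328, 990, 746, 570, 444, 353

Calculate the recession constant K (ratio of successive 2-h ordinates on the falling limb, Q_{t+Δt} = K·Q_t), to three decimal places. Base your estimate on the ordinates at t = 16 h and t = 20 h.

Using the recession-limb readings at t = 16 h and t = 20 h: Q falls from 570 to 353 m³/s over 2 intervals.
K = (Q₂/Q₁)^(1/2) = (353/570)^(1/2) = 0.787.

K ≈ 0.787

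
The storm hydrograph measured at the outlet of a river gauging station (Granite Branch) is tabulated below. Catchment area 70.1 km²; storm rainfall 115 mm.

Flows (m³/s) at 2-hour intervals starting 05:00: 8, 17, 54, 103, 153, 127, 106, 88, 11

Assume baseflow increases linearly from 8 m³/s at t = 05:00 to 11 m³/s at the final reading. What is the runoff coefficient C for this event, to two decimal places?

ΣQ_DR = 581.5 m³/s; V = ΣQ_DR·Δt = 4.187 × 10^6 m³.
Runoff depth d = V / A = 59.73 mm.
C = d / P = 59.73 / 115 = 0.52.

C ≈ 0.52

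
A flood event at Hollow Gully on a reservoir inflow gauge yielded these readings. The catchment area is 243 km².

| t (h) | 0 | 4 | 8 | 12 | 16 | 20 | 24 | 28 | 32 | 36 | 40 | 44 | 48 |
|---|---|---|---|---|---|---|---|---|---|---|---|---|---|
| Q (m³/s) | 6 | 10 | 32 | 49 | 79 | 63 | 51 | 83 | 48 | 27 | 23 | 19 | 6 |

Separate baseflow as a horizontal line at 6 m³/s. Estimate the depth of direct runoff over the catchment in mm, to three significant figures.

d ≈ 24.8 mm

Direct runoff: 0.0, 4.0, 26.0, 43.0, 73.0, 57.0, 45.0, 77.0, 42.0, 21.0, 17.0, 13.0, 0.0 m³/s; ΣQ_DR = 418.0 m³/s.
V = ΣQ_DR · Δt = 418.0 × 14400 s = 6.019 × 10^6 m³.
Over A = 243 km², depth = V / A = 24.8 mm.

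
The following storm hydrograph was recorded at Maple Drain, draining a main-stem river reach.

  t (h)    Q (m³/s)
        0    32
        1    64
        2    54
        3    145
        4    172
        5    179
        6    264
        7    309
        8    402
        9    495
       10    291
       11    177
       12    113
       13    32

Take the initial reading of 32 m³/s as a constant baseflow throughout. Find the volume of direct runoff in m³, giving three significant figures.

V ≈ 8.21 × 10^6 m³

Direct-runoff ordinates (Q − Q_b): 0.0, 32.0, 22.0, 113.0, 140.0, 147.0, 232.0, 277.0, 370.0, 463.0, 259.0, 145.0, 81.0, 0.0 m³/s.
ΣQ_DR = 2281 m³/s.
With Δt = 1 h = 3600 s, V = ΣQ_DR · Δt = 2281 × 3600 = 8.21 × 10^6 m³.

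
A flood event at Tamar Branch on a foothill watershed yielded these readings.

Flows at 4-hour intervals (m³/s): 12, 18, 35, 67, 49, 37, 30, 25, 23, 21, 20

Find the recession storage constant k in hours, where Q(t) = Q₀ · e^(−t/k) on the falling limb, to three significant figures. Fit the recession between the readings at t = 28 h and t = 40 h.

k ≈ 53.8 h

On the falling limb, Q drops from 25 to 20 m³/s between t = 28 h and t = 40 h (Δt = 12 h).
k = −Δt / ln(Q₂/Q₁) = −12 / ln(20/25) = 53.8 h.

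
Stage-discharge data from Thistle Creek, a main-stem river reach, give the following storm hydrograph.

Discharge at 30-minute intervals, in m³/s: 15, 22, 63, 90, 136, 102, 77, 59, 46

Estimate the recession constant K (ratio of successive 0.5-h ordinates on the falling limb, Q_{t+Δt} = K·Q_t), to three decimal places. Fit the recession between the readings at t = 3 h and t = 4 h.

K ≈ 0.773

Using the recession-limb readings at t = 3 h and t = 4 h: Q falls from 77 to 46 m³/s over 2 intervals.
K = (Q₂/Q₁)^(1/2) = (46/77)^(1/2) = 0.773.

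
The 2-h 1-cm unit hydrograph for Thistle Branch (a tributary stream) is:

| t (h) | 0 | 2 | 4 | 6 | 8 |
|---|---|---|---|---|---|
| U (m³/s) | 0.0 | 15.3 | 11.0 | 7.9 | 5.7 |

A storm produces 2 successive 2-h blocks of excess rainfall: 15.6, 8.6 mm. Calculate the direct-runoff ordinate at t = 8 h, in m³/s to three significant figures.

By discrete convolution, Q_j = Σ (P_i / 10 mm) · U_{j−i}.
At t = 8 h (j=4): Q = (15.6/10)·5.7 + (8.6/10)·7.9 = 15.7 m³/s.

Q ≈ 15.7 m³/s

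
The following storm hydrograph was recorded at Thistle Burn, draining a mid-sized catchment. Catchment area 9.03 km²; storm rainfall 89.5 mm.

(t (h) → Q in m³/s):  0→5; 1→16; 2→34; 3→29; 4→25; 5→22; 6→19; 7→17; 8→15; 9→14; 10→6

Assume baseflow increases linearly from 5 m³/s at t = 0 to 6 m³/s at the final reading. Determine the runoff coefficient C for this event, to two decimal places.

C ≈ 0.63

ΣQ_DR = 141.5 m³/s; V = ΣQ_DR·Δt = 5.094 × 10^5 m³.
Runoff depth d = V / A = 56.41 mm.
C = d / P = 56.41 / 89.5 = 0.63.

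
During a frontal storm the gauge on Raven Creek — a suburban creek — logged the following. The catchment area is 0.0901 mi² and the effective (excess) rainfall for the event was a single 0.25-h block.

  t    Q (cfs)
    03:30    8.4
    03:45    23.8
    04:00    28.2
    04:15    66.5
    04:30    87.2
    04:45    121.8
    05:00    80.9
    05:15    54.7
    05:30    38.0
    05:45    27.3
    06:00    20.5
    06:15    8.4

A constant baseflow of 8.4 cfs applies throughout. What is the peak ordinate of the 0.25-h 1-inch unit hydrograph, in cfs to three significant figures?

Direct runoff: 0.0, 15.4, 19.8, 58.1, 78.8, 113.4, 72.5, 46.3, 29.6, 18.9, 12.1, 0.0 cfs; ΣQ_DR = 464.9 cfs, peak = 113.4 cfs.
Runoff depth d = ΣQ_DR·Δt / A = 464.9 × 900 / (0.0901 mi²) = 1.999 in.
The 1-inch UH is the DRH scaled by (1 in)/d, so U_p = 113.4 × 1/1.999 = 56.7 cfs.

U_p ≈ 56.7 cfs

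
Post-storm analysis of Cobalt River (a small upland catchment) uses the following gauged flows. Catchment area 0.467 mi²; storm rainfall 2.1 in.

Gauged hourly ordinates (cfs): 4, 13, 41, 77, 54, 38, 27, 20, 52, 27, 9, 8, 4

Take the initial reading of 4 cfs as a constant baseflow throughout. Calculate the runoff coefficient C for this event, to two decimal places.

ΣQ_DR = 322.0 cfs; V = ΣQ_DR·Δt = 1.159 × 10^6 ft³.
Runoff depth d = V / A = 1.068 in.
C = d / P = 1.068 / 2.1 = 0.51.

C ≈ 0.51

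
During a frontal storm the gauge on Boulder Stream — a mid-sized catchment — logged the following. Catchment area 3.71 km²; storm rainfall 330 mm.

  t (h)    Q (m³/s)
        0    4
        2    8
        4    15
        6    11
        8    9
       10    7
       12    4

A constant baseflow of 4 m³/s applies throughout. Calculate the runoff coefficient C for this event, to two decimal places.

ΣQ_DR = 30.00 m³/s; V = ΣQ_DR·Δt = 2.160 × 10^5 m³.
Runoff depth d = V / A = 58.22 mm.
C = d / P = 58.22 / 330 = 0.18.

C ≈ 0.18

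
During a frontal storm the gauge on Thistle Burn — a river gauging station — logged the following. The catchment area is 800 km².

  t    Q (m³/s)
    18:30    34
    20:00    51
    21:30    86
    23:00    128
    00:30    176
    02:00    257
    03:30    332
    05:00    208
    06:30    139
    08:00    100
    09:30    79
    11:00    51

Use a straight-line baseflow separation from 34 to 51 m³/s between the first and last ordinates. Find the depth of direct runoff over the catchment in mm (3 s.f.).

Direct runoff: 0.00, 15.45, 48.91, 89.36, 135.82, 215.27, 288.73, 163.18, 92.64, 52.09, 29.55, 0.00 m³/s; ΣQ_DR = 1131 m³/s.
V = ΣQ_DR · Δt = 1131 × 5400 s = 6.107 × 10^6 m³.
Over A = 800 km², depth = V / A = 7.63 mm.

d ≈ 7.63 mm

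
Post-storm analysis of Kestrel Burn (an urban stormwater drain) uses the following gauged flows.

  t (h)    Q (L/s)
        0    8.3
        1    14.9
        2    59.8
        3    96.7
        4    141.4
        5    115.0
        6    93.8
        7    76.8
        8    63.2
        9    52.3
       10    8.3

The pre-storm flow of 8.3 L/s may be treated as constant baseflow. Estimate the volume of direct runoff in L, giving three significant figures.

Direct-runoff ordinates (Q − Q_b): 0.0, 6.6, 51.5, 88.4, 133.1, 106.7, 85.5, 68.5, 54.9, 44.0, 0.0 L/s.
ΣQ_DR = 639.2 L/s.
With Δt = 1 h = 3600 s, V = ΣQ_DR · Δt = 639.2 × 3600 = 2.30 × 10^6 L.

V ≈ 2.30 × 10^6 L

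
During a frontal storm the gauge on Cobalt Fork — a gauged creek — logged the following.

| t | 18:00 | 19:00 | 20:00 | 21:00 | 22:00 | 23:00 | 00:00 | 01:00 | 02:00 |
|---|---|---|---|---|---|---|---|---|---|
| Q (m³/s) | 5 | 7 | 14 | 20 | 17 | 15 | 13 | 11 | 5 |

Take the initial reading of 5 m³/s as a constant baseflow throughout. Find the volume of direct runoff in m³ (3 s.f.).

Direct-runoff ordinates (Q − Q_b): 0.0, 2.0, 9.0, 15.0, 12.0, 10.0, 8.0, 6.0, 0.0 m³/s.
ΣQ_DR = 62.00 m³/s.
With Δt = 1 h = 3600 s, V = ΣQ_DR · Δt = 62.00 × 3600 = 2.23 × 10^5 m³.

V ≈ 2.23 × 10^5 m³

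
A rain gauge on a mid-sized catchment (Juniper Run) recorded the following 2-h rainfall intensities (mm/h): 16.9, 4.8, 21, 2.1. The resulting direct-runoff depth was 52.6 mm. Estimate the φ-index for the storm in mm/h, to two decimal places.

Only the 2 blocks with intensity above φ contribute runoff: 16.9, 21 mm/h.
Σ(I−φ)·Δt = d  ⇒  (16.9+21 − 2φ)·2 = 52.6
φ = (37.90 − 52.6/2) / 2 = 5.80 mm/h.

φ ≈ 5.80 mm/h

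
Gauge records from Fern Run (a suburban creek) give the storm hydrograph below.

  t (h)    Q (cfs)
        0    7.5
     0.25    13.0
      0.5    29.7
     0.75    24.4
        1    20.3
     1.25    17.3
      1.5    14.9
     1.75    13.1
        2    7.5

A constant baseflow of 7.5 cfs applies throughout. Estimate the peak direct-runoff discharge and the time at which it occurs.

Q_p = 22.2 cfs at t = 0.5 h

Subtracting baseflow gives direct-runoff ordinates: 0.0, 5.5, 22.2, 16.9, 12.8, 9.8, 7.4, 5.6, 0.0 cfs.
The maximum is 22.2 cfs, occurring at the reading for t = 0.5 h.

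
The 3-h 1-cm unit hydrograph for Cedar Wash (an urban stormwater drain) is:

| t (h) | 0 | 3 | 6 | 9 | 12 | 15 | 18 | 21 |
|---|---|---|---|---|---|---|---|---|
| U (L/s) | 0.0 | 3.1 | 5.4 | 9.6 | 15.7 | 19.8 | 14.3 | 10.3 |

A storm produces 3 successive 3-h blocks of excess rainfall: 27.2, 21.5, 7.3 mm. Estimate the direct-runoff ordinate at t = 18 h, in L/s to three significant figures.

Q ≈ 92.9 L/s

By discrete convolution, Q_j = Σ (P_i / 10 mm) · U_{j−i}.
At t = 18 h (j=6): Q = (27.2/10)·14.3 + (21.5/10)·19.8 + (7.3/10)·15.7 = 92.9 L/s.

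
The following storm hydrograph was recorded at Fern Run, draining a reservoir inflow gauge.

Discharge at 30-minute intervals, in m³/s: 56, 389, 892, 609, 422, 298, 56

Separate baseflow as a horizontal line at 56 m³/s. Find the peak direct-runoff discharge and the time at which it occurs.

Q_p = 836.0 m³/s at t = 1 h

Subtracting baseflow gives direct-runoff ordinates: 0.0, 333.0, 836.0, 553.0, 366.0, 242.0, 0.0 m³/s.
The maximum is 836.0 m³/s, occurring at the reading for t = 1 h.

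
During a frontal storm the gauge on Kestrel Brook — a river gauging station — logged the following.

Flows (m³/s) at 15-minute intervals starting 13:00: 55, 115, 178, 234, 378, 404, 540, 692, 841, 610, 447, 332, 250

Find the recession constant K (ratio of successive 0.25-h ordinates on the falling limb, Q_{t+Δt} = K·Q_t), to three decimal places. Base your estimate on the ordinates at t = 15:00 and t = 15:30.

Using the recession-limb readings at t = 15:00 and t = 15:30: Q falls from 841 to 447 m³/s over 2 intervals.
K = (Q₂/Q₁)^(1/2) = (447/841)^(1/2) = 0.729.

K ≈ 0.729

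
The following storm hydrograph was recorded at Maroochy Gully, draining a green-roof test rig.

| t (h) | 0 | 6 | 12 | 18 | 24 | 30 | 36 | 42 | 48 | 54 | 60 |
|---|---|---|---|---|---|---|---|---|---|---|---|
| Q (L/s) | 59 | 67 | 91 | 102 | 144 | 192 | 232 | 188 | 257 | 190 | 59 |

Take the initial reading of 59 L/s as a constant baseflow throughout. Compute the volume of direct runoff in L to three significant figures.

Direct-runoff ordinates (Q − Q_b): 0.0, 8.0, 32.0, 43.0, 85.0, 133.0, 173.0, 129.0, 198.0, 131.0, 0.0 L/s.
ΣQ_DR = 932.0 L/s.
With Δt = 6 h = 21600 s, V = ΣQ_DR · Δt = 932.0 × 21600 = 2.01 × 10^7 L.

V ≈ 2.01 × 10^7 L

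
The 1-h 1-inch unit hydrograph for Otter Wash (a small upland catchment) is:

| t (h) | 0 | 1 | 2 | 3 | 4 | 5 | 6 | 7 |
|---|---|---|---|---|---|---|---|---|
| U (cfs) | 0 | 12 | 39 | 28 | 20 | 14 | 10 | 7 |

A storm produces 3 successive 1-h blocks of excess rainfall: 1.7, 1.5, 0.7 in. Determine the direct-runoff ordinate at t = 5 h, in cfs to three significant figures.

By discrete convolution, Q_j = Σ (P_i / 1 in) · U_{j−i}.
At t = 5 h (j=5): Q = (1.7/1)·14 + (1.5/1)·20 + (0.7/1)·28 = 73.4 cfs.

Q ≈ 73.4 cfs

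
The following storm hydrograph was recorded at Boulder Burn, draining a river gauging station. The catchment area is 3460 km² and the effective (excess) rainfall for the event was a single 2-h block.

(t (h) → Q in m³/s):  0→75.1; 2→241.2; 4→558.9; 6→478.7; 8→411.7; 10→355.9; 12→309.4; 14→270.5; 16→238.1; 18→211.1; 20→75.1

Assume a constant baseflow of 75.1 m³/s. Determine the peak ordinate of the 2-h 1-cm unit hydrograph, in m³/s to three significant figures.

Direct runoff: 0.0, 166.1, 483.8, 403.6, 336.6, 280.8, 234.3, 195.4, 163.0, 136.0, 0.0 m³/s; ΣQ_DR = 2400 m³/s, peak = 483.8 m³/s.
Runoff depth d = ΣQ_DR·Δt / A = 2400 × 7200 / (3460 km²) = 4.993 mm.
The 1-cm UH is the DRH scaled by (10 mm)/d, so U_p = 483.8 × 10/4.993 = 969 m³/s.

U_p ≈ 969 m³/s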